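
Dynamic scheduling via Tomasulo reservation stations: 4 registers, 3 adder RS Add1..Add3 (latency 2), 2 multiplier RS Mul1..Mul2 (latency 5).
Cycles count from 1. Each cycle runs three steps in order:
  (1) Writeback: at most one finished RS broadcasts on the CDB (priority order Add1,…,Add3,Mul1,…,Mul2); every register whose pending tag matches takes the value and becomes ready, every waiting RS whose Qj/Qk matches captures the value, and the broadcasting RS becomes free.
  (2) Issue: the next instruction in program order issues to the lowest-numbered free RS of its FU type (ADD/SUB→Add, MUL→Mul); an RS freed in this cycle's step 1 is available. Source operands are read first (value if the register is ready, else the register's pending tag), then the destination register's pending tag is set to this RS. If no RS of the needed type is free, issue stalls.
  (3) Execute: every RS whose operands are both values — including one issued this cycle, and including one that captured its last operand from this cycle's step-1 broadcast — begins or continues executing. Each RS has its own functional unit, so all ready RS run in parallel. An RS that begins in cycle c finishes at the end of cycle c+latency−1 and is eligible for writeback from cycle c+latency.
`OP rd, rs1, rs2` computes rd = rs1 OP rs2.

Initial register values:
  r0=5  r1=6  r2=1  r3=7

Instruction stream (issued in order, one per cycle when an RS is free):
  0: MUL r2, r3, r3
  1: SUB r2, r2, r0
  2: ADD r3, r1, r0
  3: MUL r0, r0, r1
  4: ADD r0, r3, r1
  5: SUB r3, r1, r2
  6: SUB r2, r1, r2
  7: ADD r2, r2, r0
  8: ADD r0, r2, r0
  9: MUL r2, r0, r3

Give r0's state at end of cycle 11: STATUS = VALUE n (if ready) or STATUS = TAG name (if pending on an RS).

STATUS = TAG Add2

  c1: issue MUL r2<-Mul1  regs: r0:5,r1:6,r2:Mul1,r3:7
  c2: issue SUB r2<-Add1  regs: r0:5,r1:6,r2:Add1,r3:7
  c3: issue ADD r3<-Add2  regs: r0:5,r1:6,r2:Add1,r3:Add2
  c4: issue MUL r0<-Mul2  regs: r0:Mul2,r1:6,r2:Add1,r3:Add2
  c5: CDB Add2=11; issue ADD r0<-Add2  regs: r0:Add2,r1:6,r2:Add1,r3:11
  c6: CDB Mul1=49; issue SUB r3<-Add3  regs: r0:Add2,r1:6,r2:Add1,r3:Add3
  c7: CDB Add2=17; issue SUB r2<-Add2  regs: r0:17,r1:6,r2:Add2,r3:Add3
  c8: CDB Add1=44; issue ADD r2<-Add1  regs: r0:17,r1:6,r2:Add1,r3:Add3
  c9: CDB Mul2=30; stall  regs: r0:17,r1:6,r2:Add1,r3:Add3
  c10: CDB Add2=-38; issue ADD r0<-Add2  regs: r0:Add2,r1:6,r2:Add1,r3:Add3
  c11: CDB Add3=-38; issue MUL r2<-Mul1  regs: r0:Add2,r1:6,r2:Mul1,r3:-38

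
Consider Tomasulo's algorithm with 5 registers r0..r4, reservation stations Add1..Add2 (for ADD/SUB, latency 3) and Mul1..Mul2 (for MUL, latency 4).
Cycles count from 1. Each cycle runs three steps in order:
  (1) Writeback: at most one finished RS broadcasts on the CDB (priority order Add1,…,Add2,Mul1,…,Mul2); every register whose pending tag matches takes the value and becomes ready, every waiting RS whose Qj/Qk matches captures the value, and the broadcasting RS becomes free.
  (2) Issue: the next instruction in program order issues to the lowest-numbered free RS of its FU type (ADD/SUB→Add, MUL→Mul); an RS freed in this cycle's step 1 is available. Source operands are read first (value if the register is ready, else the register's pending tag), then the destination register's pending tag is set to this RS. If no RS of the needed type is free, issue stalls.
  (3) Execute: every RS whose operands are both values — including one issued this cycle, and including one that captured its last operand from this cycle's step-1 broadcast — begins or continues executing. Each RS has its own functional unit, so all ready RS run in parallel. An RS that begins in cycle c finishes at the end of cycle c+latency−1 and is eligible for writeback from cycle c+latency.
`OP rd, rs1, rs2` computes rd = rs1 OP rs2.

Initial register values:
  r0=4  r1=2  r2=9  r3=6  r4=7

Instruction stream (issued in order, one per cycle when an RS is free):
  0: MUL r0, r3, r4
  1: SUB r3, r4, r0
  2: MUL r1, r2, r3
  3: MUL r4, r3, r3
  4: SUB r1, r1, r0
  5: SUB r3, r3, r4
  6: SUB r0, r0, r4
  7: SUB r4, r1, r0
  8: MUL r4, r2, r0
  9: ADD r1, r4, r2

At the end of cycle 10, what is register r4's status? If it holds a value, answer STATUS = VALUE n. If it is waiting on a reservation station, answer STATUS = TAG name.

cycle 1: issue MUL r0<-Mul1 // r0:Mul1,r1:2,r2:9,r3:6,r4:7
cycle 2: issue SUB r3<-Add1 // r0:Mul1,r1:2,r2:9,r3:Add1,r4:7
cycle 3: issue MUL r1<-Mul2 // r0:Mul1,r1:Mul2,r2:9,r3:Add1,r4:7
cycle 4: stall // r0:Mul1,r1:Mul2,r2:9,r3:Add1,r4:7
cycle 5: CDB Mul1=42; issue MUL r4<-Mul1 // r0:42,r1:Mul2,r2:9,r3:Add1,r4:Mul1
cycle 6: issue SUB r1<-Add2 // r0:42,r1:Add2,r2:9,r3:Add1,r4:Mul1
cycle 7: stall // r0:42,r1:Add2,r2:9,r3:Add1,r4:Mul1
cycle 8: CDB Add1=-35; issue SUB r3<-Add1 // r0:42,r1:Add2,r2:9,r3:Add1,r4:Mul1
cycle 9: stall // r0:42,r1:Add2,r2:9,r3:Add1,r4:Mul1
cycle 10: stall // r0:42,r1:Add2,r2:9,r3:Add1,r4:Mul1

STATUS = TAG Mul1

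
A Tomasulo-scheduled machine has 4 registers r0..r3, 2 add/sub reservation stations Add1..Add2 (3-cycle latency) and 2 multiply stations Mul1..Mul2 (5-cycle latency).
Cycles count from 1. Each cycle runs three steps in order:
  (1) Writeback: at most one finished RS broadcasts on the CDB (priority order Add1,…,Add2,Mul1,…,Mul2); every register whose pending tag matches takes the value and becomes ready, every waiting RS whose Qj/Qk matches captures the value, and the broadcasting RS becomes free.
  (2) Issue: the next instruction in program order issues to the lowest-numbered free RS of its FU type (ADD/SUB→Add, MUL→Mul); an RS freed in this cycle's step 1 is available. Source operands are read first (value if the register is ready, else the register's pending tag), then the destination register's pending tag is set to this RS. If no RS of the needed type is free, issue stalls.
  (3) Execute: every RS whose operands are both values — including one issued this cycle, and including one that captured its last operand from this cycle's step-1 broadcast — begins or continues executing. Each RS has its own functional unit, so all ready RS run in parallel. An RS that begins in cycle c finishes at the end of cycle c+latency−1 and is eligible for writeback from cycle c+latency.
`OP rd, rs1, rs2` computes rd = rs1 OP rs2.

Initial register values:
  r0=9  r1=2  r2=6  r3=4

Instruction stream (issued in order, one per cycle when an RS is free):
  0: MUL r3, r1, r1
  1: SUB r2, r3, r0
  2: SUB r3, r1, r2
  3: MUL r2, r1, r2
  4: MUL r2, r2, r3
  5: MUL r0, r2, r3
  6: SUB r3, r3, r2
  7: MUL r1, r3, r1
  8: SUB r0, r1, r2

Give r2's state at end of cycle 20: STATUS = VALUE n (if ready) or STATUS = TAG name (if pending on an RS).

  c1: issue MUL r3<-Mul1  regs: r0:9,r1:2,r2:6,r3:Mul1
  c2: issue SUB r2<-Add1  regs: r0:9,r1:2,r2:Add1,r3:Mul1
  c3: issue SUB r3<-Add2  regs: r0:9,r1:2,r2:Add1,r3:Add2
  c4: issue MUL r2<-Mul2  regs: r0:9,r1:2,r2:Mul2,r3:Add2
  c5: stall  regs: r0:9,r1:2,r2:Mul2,r3:Add2
  c6: CDB Mul1=4; issue MUL r2<-Mul1  regs: r0:9,r1:2,r2:Mul1,r3:Add2
  c7: stall  regs: r0:9,r1:2,r2:Mul1,r3:Add2
  c8: stall  regs: r0:9,r1:2,r2:Mul1,r3:Add2
  c9: CDB Add1=-5; stall  regs: r0:9,r1:2,r2:Mul1,r3:Add2
  c10: stall  regs: r0:9,r1:2,r2:Mul1,r3:Add2
  c11: stall  regs: r0:9,r1:2,r2:Mul1,r3:Add2
  c12: CDB Add2=7; stall  regs: r0:9,r1:2,r2:Mul1,r3:7
  c13: stall  regs: r0:9,r1:2,r2:Mul1,r3:7
  c14: CDB Mul2=-10; issue MUL r0<-Mul2  regs: r0:Mul2,r1:2,r2:Mul1,r3:7
  c15: issue SUB r3<-Add1  regs: r0:Mul2,r1:2,r2:Mul1,r3:Add1
  c16: stall  regs: r0:Mul2,r1:2,r2:Mul1,r3:Add1
  c17: stall  regs: r0:Mul2,r1:2,r2:Mul1,r3:Add1
  c18: stall  regs: r0:Mul2,r1:2,r2:Mul1,r3:Add1
  c19: CDB Mul1=-70; issue MUL r1<-Mul1  regs: r0:Mul2,r1:Mul1,r2:-70,r3:Add1
  c20: issue SUB r0<-Add2  regs: r0:Add2,r1:Mul1,r2:-70,r3:Add1

STATUS = VALUE -70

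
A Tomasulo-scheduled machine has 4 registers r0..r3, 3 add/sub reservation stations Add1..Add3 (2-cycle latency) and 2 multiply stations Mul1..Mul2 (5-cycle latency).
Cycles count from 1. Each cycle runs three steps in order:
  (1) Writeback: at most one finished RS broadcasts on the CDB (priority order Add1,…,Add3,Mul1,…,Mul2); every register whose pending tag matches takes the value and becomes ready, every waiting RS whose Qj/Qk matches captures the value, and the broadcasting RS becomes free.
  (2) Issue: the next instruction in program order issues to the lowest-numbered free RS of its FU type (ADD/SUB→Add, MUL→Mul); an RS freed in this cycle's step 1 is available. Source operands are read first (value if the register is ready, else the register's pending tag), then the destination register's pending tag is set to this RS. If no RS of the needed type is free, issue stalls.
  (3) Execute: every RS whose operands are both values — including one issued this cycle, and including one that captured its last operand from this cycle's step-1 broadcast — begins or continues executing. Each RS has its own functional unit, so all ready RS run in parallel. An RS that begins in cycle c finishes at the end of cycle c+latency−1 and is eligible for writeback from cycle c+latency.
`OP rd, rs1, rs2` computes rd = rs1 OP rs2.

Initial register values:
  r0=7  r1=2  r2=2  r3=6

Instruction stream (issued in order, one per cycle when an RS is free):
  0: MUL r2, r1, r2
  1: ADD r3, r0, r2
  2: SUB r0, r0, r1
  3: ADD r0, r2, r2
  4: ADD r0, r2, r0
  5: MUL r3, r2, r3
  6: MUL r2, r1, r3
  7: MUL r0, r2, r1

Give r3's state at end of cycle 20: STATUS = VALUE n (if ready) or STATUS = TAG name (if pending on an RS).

STATUS = VALUE 44

  c1: issue MUL r2<-Mul1  regs: r0:7,r1:2,r2:Mul1,r3:6
  c2: issue ADD r3<-Add1  regs: r0:7,r1:2,r2:Mul1,r3:Add1
  c3: issue SUB r0<-Add2  regs: r0:Add2,r1:2,r2:Mul1,r3:Add1
  c4: issue ADD r0<-Add3  regs: r0:Add3,r1:2,r2:Mul1,r3:Add1
  c5: CDB Add2=5; issue ADD r0<-Add2  regs: r0:Add2,r1:2,r2:Mul1,r3:Add1
  c6: CDB Mul1=4; issue MUL r3<-Mul1  regs: r0:Add2,r1:2,r2:4,r3:Mul1
  c7: issue MUL r2<-Mul2  regs: r0:Add2,r1:2,r2:Mul2,r3:Mul1
  c8: CDB Add1=11; stall  regs: r0:Add2,r1:2,r2:Mul2,r3:Mul1
  c9: CDB Add3=8; stall  regs: r0:Add2,r1:2,r2:Mul2,r3:Mul1
  c10: stall  regs: r0:Add2,r1:2,r2:Mul2,r3:Mul1
  c11: CDB Add2=12; stall  regs: r0:12,r1:2,r2:Mul2,r3:Mul1
  c12: stall  regs: r0:12,r1:2,r2:Mul2,r3:Mul1
  c13: CDB Mul1=44; issue MUL r0<-Mul1  regs: r0:Mul1,r1:2,r2:Mul2,r3:44
  c14: -  regs: r0:Mul1,r1:2,r2:Mul2,r3:44
  c15: -  regs: r0:Mul1,r1:2,r2:Mul2,r3:44
  c16: -  regs: r0:Mul1,r1:2,r2:Mul2,r3:44
  c17: -  regs: r0:Mul1,r1:2,r2:Mul2,r3:44
  c18: CDB Mul2=88  regs: r0:Mul1,r1:2,r2:88,r3:44
  c19: -  regs: r0:Mul1,r1:2,r2:88,r3:44
  c20: -  regs: r0:Mul1,r1:2,r2:88,r3:44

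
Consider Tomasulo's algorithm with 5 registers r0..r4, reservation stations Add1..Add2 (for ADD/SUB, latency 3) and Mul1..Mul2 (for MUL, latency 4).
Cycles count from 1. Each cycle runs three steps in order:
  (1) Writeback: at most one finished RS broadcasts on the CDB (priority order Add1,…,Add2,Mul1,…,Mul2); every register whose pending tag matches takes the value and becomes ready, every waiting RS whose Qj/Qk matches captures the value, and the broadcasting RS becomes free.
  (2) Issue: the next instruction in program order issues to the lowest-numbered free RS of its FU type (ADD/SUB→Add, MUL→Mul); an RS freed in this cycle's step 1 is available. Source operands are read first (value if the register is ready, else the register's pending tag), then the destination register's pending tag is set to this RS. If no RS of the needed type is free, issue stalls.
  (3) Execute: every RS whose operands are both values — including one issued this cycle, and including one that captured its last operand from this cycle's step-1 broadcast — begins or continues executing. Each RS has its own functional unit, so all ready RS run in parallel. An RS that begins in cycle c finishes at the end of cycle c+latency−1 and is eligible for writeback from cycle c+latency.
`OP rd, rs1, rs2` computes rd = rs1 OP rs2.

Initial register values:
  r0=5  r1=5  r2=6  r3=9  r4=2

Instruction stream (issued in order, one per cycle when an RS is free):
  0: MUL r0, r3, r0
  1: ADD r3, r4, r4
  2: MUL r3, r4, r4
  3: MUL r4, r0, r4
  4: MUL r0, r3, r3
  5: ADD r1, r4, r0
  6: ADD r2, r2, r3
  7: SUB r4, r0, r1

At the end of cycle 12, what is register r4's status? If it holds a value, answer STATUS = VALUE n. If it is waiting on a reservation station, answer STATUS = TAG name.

cycle 1: issue MUL r0<-Mul1 // r0:Mul1,r1:5,r2:6,r3:9,r4:2
cycle 2: issue ADD r3<-Add1 // r0:Mul1,r1:5,r2:6,r3:Add1,r4:2
cycle 3: issue MUL r3<-Mul2 // r0:Mul1,r1:5,r2:6,r3:Mul2,r4:2
cycle 4: stall // r0:Mul1,r1:5,r2:6,r3:Mul2,r4:2
cycle 5: CDB Add1=4; stall // r0:Mul1,r1:5,r2:6,r3:Mul2,r4:2
cycle 6: CDB Mul1=45; issue MUL r4<-Mul1 // r0:45,r1:5,r2:6,r3:Mul2,r4:Mul1
cycle 7: CDB Mul2=4; issue MUL r0<-Mul2 // r0:Mul2,r1:5,r2:6,r3:4,r4:Mul1
cycle 8: issue ADD r1<-Add1 // r0:Mul2,r1:Add1,r2:6,r3:4,r4:Mul1
cycle 9: issue ADD r2<-Add2 // r0:Mul2,r1:Add1,r2:Add2,r3:4,r4:Mul1
cycle 10: CDB Mul1=90; stall // r0:Mul2,r1:Add1,r2:Add2,r3:4,r4:90
cycle 11: CDB Mul2=16; stall // r0:16,r1:Add1,r2:Add2,r3:4,r4:90
cycle 12: CDB Add2=10; issue SUB r4<-Add2 // r0:16,r1:Add1,r2:10,r3:4,r4:Add2

STATUS = TAG Add2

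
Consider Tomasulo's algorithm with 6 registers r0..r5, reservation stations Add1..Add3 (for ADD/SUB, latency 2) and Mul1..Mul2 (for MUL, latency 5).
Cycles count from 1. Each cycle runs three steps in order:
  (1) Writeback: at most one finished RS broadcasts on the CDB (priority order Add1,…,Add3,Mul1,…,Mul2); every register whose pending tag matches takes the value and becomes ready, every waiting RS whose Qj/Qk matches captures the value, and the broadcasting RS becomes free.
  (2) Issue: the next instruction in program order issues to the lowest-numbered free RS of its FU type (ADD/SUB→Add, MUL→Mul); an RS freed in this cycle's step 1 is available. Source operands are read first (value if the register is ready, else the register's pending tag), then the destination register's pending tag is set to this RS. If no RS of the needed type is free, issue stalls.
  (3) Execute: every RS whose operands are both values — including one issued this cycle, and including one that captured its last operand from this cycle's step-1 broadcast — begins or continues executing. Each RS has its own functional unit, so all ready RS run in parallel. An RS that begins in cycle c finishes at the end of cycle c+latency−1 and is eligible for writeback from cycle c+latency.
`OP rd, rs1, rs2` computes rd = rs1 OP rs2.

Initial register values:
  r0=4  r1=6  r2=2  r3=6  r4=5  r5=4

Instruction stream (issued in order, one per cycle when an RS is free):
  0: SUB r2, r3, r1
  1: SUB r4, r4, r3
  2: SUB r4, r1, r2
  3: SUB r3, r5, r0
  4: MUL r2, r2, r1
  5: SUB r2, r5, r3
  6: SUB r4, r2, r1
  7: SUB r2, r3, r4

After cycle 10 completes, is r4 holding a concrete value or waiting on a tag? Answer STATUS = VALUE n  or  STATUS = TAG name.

  c1: issue SUB r2<-Add1  regs: r0:4,r1:6,r2:Add1,r3:6,r4:5,r5:4
  c2: issue SUB r4<-Add2  regs: r0:4,r1:6,r2:Add1,r3:6,r4:Add2,r5:4
  c3: CDB Add1=0; issue SUB r4<-Add1  regs: r0:4,r1:6,r2:0,r3:6,r4:Add1,r5:4
  c4: CDB Add2=-1; issue SUB r3<-Add2  regs: r0:4,r1:6,r2:0,r3:Add2,r4:Add1,r5:4
  c5: CDB Add1=6; issue MUL r2<-Mul1  regs: r0:4,r1:6,r2:Mul1,r3:Add2,r4:6,r5:4
  c6: CDB Add2=0; issue SUB r2<-Add1  regs: r0:4,r1:6,r2:Add1,r3:0,r4:6,r5:4
  c7: issue SUB r4<-Add2  regs: r0:4,r1:6,r2:Add1,r3:0,r4:Add2,r5:4
  c8: CDB Add1=4; issue SUB r2<-Add1  regs: r0:4,r1:6,r2:Add1,r3:0,r4:Add2,r5:4
  c9: -  regs: r0:4,r1:6,r2:Add1,r3:0,r4:Add2,r5:4
  c10: CDB Add2=-2  regs: r0:4,r1:6,r2:Add1,r3:0,r4:-2,r5:4

STATUS = VALUE -2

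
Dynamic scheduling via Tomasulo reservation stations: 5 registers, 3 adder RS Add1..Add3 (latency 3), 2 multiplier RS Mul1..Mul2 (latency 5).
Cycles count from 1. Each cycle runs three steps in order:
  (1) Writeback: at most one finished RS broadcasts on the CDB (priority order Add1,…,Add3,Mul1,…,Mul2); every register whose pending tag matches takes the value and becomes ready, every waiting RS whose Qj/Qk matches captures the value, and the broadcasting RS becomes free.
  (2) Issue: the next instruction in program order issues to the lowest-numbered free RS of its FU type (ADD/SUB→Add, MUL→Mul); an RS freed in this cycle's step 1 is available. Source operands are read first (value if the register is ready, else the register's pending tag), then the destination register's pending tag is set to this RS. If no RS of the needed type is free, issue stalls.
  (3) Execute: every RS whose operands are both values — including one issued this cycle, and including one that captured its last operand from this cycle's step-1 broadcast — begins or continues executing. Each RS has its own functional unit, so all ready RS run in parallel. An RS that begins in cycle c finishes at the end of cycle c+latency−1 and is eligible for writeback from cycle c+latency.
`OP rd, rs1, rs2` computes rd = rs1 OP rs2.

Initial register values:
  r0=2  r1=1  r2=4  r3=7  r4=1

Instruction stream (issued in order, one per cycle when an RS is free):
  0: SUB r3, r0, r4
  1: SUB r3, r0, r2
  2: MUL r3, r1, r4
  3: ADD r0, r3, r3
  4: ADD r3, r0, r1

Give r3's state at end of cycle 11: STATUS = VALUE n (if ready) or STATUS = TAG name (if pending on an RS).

  c1: issue SUB r3<-Add1  regs: r0:2,r1:1,r2:4,r3:Add1,r4:1
  c2: issue SUB r3<-Add2  regs: r0:2,r1:1,r2:4,r3:Add2,r4:1
  c3: issue MUL r3<-Mul1  regs: r0:2,r1:1,r2:4,r3:Mul1,r4:1
  c4: CDB Add1=1; issue ADD r0<-Add1  regs: r0:Add1,r1:1,r2:4,r3:Mul1,r4:1
  c5: CDB Add2=-2; issue ADD r3<-Add2  regs: r0:Add1,r1:1,r2:4,r3:Add2,r4:1
  c6: -  regs: r0:Add1,r1:1,r2:4,r3:Add2,r4:1
  c7: -  regs: r0:Add1,r1:1,r2:4,r3:Add2,r4:1
  c8: CDB Mul1=1  regs: r0:Add1,r1:1,r2:4,r3:Add2,r4:1
  c9: -  regs: r0:Add1,r1:1,r2:4,r3:Add2,r4:1
  c10: -  regs: r0:Add1,r1:1,r2:4,r3:Add2,r4:1
  c11: CDB Add1=2  regs: r0:2,r1:1,r2:4,r3:Add2,r4:1

STATUS = TAG Add2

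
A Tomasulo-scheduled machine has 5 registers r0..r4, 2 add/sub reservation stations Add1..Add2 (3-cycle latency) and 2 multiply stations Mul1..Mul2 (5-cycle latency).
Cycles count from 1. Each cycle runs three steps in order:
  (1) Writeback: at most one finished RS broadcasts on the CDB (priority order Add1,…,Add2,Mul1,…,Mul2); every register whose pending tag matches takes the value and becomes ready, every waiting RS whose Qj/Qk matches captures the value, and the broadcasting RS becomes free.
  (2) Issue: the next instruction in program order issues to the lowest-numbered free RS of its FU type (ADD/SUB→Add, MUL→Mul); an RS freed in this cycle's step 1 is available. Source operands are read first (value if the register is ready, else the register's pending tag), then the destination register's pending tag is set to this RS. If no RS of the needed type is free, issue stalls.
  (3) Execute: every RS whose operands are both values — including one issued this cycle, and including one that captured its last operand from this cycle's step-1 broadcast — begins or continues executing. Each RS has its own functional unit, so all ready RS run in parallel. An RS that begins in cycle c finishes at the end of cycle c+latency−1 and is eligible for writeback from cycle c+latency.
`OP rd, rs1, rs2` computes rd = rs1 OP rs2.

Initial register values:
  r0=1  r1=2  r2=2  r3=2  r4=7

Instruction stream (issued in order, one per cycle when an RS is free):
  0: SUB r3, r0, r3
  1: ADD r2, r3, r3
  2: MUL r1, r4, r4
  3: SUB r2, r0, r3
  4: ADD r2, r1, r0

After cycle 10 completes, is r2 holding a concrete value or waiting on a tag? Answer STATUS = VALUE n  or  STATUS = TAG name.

STATUS = TAG Add1

cycle 1: issue SUB r3<-Add1 // r0:1,r1:2,r2:2,r3:Add1,r4:7
cycle 2: issue ADD r2<-Add2 // r0:1,r1:2,r2:Add2,r3:Add1,r4:7
cycle 3: issue MUL r1<-Mul1 // r0:1,r1:Mul1,r2:Add2,r3:Add1,r4:7
cycle 4: CDB Add1=-1; issue SUB r2<-Add1 // r0:1,r1:Mul1,r2:Add1,r3:-1,r4:7
cycle 5: stall // r0:1,r1:Mul1,r2:Add1,r3:-1,r4:7
cycle 6: stall // r0:1,r1:Mul1,r2:Add1,r3:-1,r4:7
cycle 7: CDB Add1=2; issue ADD r2<-Add1 // r0:1,r1:Mul1,r2:Add1,r3:-1,r4:7
cycle 8: CDB Add2=-2 // r0:1,r1:Mul1,r2:Add1,r3:-1,r4:7
cycle 9: CDB Mul1=49 // r0:1,r1:49,r2:Add1,r3:-1,r4:7
cycle 10: - // r0:1,r1:49,r2:Add1,r3:-1,r4:7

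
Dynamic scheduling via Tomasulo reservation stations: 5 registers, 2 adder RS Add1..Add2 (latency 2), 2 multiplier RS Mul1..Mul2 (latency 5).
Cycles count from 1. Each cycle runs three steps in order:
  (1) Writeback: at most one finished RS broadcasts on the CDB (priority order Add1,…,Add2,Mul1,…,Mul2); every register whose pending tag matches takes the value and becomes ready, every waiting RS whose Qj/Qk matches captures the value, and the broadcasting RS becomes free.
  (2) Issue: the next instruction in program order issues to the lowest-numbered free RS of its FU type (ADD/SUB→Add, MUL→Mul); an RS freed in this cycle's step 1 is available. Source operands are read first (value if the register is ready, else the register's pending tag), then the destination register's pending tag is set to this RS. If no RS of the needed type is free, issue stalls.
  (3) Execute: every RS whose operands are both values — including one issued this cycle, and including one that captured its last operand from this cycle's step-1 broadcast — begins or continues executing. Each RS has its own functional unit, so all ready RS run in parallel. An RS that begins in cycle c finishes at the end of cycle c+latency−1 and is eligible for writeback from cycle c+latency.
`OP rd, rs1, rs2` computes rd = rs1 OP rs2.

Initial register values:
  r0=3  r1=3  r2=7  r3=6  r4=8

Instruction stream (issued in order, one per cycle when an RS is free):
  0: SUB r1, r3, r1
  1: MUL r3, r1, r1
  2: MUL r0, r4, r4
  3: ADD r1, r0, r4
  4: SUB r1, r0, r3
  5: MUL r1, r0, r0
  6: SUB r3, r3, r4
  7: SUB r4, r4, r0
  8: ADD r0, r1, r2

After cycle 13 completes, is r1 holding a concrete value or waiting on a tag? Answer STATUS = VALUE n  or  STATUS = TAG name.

STATUS = TAG Mul1

  c1: issue SUB r1<-Add1  regs: r0:3,r1:Add1,r2:7,r3:6,r4:8
  c2: issue MUL r3<-Mul1  regs: r0:3,r1:Add1,r2:7,r3:Mul1,r4:8
  c3: CDB Add1=3; issue MUL r0<-Mul2  regs: r0:Mul2,r1:3,r2:7,r3:Mul1,r4:8
  c4: issue ADD r1<-Add1  regs: r0:Mul2,r1:Add1,r2:7,r3:Mul1,r4:8
  c5: issue SUB r1<-Add2  regs: r0:Mul2,r1:Add2,r2:7,r3:Mul1,r4:8
  c6: stall  regs: r0:Mul2,r1:Add2,r2:7,r3:Mul1,r4:8
  c7: stall  regs: r0:Mul2,r1:Add2,r2:7,r3:Mul1,r4:8
  c8: CDB Mul1=9; issue MUL r1<-Mul1  regs: r0:Mul2,r1:Mul1,r2:7,r3:9,r4:8
  c9: CDB Mul2=64; stall  regs: r0:64,r1:Mul1,r2:7,r3:9,r4:8
  c10: stall  regs: r0:64,r1:Mul1,r2:7,r3:9,r4:8
  c11: CDB Add1=72; issue SUB r3<-Add1  regs: r0:64,r1:Mul1,r2:7,r3:Add1,r4:8
  c12: CDB Add2=55; issue SUB r4<-Add2  regs: r0:64,r1:Mul1,r2:7,r3:Add1,r4:Add2
  c13: CDB Add1=1; issue ADD r0<-Add1  regs: r0:Add1,r1:Mul1,r2:7,r3:1,r4:Add2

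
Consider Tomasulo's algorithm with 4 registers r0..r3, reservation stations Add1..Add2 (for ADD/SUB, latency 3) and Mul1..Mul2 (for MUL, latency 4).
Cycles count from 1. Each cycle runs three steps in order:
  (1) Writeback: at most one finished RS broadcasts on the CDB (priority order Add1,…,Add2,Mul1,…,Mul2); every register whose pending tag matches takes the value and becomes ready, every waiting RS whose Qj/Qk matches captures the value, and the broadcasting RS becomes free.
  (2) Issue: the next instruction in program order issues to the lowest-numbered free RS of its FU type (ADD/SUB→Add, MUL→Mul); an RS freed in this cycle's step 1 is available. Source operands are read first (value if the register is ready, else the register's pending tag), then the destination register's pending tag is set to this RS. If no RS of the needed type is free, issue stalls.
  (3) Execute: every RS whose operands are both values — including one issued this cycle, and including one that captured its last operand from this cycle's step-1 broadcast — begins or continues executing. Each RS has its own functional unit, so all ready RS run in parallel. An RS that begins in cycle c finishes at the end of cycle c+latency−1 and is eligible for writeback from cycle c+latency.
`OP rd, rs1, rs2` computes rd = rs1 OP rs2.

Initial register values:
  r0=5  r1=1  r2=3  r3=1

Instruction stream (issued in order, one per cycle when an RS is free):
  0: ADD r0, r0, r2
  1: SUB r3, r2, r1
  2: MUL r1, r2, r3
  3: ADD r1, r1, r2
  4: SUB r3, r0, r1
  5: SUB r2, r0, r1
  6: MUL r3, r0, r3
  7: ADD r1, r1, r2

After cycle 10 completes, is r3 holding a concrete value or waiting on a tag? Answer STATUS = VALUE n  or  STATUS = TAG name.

STATUS = TAG Add2

cycle 1: issue ADD r0<-Add1 // r0:Add1,r1:1,r2:3,r3:1
cycle 2: issue SUB r3<-Add2 // r0:Add1,r1:1,r2:3,r3:Add2
cycle 3: issue MUL r1<-Mul1 // r0:Add1,r1:Mul1,r2:3,r3:Add2
cycle 4: CDB Add1=8; issue ADD r1<-Add1 // r0:8,r1:Add1,r2:3,r3:Add2
cycle 5: CDB Add2=2; issue SUB r3<-Add2 // r0:8,r1:Add1,r2:3,r3:Add2
cycle 6: stall // r0:8,r1:Add1,r2:3,r3:Add2
cycle 7: stall // r0:8,r1:Add1,r2:3,r3:Add2
cycle 8: stall // r0:8,r1:Add1,r2:3,r3:Add2
cycle 9: CDB Mul1=6; stall // r0:8,r1:Add1,r2:3,r3:Add2
cycle 10: stall // r0:8,r1:Add1,r2:3,r3:Add2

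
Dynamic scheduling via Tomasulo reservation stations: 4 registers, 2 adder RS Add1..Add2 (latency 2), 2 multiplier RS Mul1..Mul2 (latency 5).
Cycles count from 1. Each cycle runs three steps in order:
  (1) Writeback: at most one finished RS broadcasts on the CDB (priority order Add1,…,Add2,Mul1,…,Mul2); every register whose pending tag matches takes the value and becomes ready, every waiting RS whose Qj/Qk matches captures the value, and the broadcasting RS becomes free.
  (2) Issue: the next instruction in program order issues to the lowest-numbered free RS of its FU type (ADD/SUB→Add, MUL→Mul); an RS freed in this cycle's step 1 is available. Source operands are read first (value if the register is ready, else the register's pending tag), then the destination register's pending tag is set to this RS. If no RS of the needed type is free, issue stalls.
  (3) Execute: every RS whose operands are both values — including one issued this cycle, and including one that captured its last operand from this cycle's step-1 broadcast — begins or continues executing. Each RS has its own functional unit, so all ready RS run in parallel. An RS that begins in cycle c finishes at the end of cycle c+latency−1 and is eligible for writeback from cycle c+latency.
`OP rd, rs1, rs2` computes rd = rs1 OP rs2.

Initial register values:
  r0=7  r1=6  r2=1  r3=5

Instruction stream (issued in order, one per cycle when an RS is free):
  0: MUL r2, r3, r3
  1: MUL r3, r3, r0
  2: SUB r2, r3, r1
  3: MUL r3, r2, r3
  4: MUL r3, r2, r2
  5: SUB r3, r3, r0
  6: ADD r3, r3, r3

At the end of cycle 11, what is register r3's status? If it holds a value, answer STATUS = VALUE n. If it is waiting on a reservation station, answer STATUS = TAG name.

STATUS = TAG Add1

cycle 1: issue MUL r2<-Mul1 // r0:7,r1:6,r2:Mul1,r3:5
cycle 2: issue MUL r3<-Mul2 // r0:7,r1:6,r2:Mul1,r3:Mul2
cycle 3: issue SUB r2<-Add1 // r0:7,r1:6,r2:Add1,r3:Mul2
cycle 4: stall // r0:7,r1:6,r2:Add1,r3:Mul2
cycle 5: stall // r0:7,r1:6,r2:Add1,r3:Mul2
cycle 6: CDB Mul1=25; issue MUL r3<-Mul1 // r0:7,r1:6,r2:Add1,r3:Mul1
cycle 7: CDB Mul2=35; issue MUL r3<-Mul2 // r0:7,r1:6,r2:Add1,r3:Mul2
cycle 8: issue SUB r3<-Add2 // r0:7,r1:6,r2:Add1,r3:Add2
cycle 9: CDB Add1=29; issue ADD r3<-Add1 // r0:7,r1:6,r2:29,r3:Add1
cycle 10: - // r0:7,r1:6,r2:29,r3:Add1
cycle 11: - // r0:7,r1:6,r2:29,r3:Add1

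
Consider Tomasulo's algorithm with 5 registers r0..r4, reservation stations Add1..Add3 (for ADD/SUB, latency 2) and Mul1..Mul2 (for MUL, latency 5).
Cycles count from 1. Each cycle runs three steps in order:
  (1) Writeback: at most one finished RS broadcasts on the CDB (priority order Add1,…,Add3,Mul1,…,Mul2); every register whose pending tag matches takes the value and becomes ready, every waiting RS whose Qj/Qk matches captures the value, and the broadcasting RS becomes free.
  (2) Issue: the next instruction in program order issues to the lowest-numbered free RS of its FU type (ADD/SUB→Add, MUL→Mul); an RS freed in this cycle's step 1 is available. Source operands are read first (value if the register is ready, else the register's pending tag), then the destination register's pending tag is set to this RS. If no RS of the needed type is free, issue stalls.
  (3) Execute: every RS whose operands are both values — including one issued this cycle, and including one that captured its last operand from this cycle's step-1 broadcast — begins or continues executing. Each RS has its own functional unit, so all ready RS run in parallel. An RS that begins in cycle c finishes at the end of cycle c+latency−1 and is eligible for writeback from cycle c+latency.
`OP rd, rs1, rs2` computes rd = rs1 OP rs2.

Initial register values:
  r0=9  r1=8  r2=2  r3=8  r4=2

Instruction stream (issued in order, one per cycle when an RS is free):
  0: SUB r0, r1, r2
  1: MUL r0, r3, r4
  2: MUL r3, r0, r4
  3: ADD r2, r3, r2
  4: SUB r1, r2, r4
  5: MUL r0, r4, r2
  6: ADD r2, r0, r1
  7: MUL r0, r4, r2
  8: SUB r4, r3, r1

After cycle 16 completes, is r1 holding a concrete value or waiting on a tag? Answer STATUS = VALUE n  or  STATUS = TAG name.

  c1: issue SUB r0<-Add1  regs: r0:Add1,r1:8,r2:2,r3:8,r4:2
  c2: issue MUL r0<-Mul1  regs: r0:Mul1,r1:8,r2:2,r3:8,r4:2
  c3: CDB Add1=6; issue MUL r3<-Mul2  regs: r0:Mul1,r1:8,r2:2,r3:Mul2,r4:2
  c4: issue ADD r2<-Add1  regs: r0:Mul1,r1:8,r2:Add1,r3:Mul2,r4:2
  c5: issue SUB r1<-Add2  regs: r0:Mul1,r1:Add2,r2:Add1,r3:Mul2,r4:2
  c6: stall  regs: r0:Mul1,r1:Add2,r2:Add1,r3:Mul2,r4:2
  c7: CDB Mul1=16; issue MUL r0<-Mul1  regs: r0:Mul1,r1:Add2,r2:Add1,r3:Mul2,r4:2
  c8: issue ADD r2<-Add3  regs: r0:Mul1,r1:Add2,r2:Add3,r3:Mul2,r4:2
  c9: stall  regs: r0:Mul1,r1:Add2,r2:Add3,r3:Mul2,r4:2
  c10: stall  regs: r0:Mul1,r1:Add2,r2:Add3,r3:Mul2,r4:2
  c11: stall  regs: r0:Mul1,r1:Add2,r2:Add3,r3:Mul2,r4:2
  c12: CDB Mul2=32; issue MUL r0<-Mul2  regs: r0:Mul2,r1:Add2,r2:Add3,r3:32,r4:2
  c13: stall  regs: r0:Mul2,r1:Add2,r2:Add3,r3:32,r4:2
  c14: CDB Add1=34; issue SUB r4<-Add1  regs: r0:Mul2,r1:Add2,r2:Add3,r3:32,r4:Add1
  c15: -  regs: r0:Mul2,r1:Add2,r2:Add3,r3:32,r4:Add1
  c16: CDB Add2=32  regs: r0:Mul2,r1:32,r2:Add3,r3:32,r4:Add1

STATUS = VALUE 32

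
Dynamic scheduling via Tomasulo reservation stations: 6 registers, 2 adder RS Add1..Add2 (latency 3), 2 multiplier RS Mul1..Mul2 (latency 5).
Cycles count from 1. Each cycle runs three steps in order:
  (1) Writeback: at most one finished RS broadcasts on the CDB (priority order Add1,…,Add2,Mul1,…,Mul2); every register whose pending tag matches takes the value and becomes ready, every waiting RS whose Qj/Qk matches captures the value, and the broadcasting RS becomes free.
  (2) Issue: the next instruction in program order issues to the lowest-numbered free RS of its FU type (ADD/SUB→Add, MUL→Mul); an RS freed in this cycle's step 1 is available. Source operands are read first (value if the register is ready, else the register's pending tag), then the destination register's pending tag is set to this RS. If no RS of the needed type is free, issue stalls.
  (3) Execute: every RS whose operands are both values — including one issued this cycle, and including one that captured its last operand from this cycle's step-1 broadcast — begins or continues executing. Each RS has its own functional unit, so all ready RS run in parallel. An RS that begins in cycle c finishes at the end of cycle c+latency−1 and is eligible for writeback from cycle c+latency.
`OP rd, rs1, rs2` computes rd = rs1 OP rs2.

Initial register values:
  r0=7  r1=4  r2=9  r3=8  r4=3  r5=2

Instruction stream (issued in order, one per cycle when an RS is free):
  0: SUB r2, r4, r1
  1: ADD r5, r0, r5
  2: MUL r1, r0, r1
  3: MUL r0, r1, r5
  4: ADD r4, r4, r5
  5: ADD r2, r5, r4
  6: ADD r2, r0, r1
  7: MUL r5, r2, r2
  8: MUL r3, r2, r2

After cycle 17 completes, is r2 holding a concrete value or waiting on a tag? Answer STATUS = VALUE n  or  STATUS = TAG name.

  c1: issue SUB r2<-Add1  regs: r0:7,r1:4,r2:Add1,r3:8,r4:3,r5:2
  c2: issue ADD r5<-Add2  regs: r0:7,r1:4,r2:Add1,r3:8,r4:3,r5:Add2
  c3: issue MUL r1<-Mul1  regs: r0:7,r1:Mul1,r2:Add1,r3:8,r4:3,r5:Add2
  c4: CDB Add1=-1; issue MUL r0<-Mul2  regs: r0:Mul2,r1:Mul1,r2:-1,r3:8,r4:3,r5:Add2
  c5: CDB Add2=9; issue ADD r4<-Add1  regs: r0:Mul2,r1:Mul1,r2:-1,r3:8,r4:Add1,r5:9
  c6: issue ADD r2<-Add2  regs: r0:Mul2,r1:Mul1,r2:Add2,r3:8,r4:Add1,r5:9
  c7: stall  regs: r0:Mul2,r1:Mul1,r2:Add2,r3:8,r4:Add1,r5:9
  c8: CDB Add1=12; issue ADD r2<-Add1  regs: r0:Mul2,r1:Mul1,r2:Add1,r3:8,r4:12,r5:9
  c9: CDB Mul1=28; issue MUL r5<-Mul1  regs: r0:Mul2,r1:28,r2:Add1,r3:8,r4:12,r5:Mul1
  c10: stall  regs: r0:Mul2,r1:28,r2:Add1,r3:8,r4:12,r5:Mul1
  c11: CDB Add2=21; stall  regs: r0:Mul2,r1:28,r2:Add1,r3:8,r4:12,r5:Mul1
  c12: stall  regs: r0:Mul2,r1:28,r2:Add1,r3:8,r4:12,r5:Mul1
  c13: stall  regs: r0:Mul2,r1:28,r2:Add1,r3:8,r4:12,r5:Mul1
  c14: CDB Mul2=252; issue MUL r3<-Mul2  regs: r0:252,r1:28,r2:Add1,r3:Mul2,r4:12,r5:Mul1
  c15: -  regs: r0:252,r1:28,r2:Add1,r3:Mul2,r4:12,r5:Mul1
  c16: -  regs: r0:252,r1:28,r2:Add1,r3:Mul2,r4:12,r5:Mul1
  c17: CDB Add1=280  regs: r0:252,r1:28,r2:280,r3:Mul2,r4:12,r5:Mul1

STATUS = VALUE 280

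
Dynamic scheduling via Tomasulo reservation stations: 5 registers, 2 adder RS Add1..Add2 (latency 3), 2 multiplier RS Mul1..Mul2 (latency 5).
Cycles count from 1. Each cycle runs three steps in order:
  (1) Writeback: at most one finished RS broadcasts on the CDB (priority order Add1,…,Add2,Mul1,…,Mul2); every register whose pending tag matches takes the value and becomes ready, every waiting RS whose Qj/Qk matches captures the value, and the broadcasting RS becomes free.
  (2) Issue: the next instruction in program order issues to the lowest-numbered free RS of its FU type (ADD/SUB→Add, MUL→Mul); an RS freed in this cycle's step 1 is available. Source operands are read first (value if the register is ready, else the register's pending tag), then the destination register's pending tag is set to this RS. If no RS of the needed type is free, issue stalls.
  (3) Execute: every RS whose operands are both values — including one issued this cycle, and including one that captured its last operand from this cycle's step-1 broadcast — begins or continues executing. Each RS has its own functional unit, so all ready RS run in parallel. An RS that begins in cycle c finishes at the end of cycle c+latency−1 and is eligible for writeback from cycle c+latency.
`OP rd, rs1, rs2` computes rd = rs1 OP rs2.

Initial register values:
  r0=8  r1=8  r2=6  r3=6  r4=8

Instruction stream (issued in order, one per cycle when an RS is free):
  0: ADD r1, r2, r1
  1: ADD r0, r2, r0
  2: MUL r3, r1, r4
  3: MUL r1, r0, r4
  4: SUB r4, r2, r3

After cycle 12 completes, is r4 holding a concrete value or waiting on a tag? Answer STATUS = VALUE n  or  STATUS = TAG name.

STATUS = VALUE -106

cycle 1: issue ADD r1<-Add1 // r0:8,r1:Add1,r2:6,r3:6,r4:8
cycle 2: issue ADD r0<-Add2 // r0:Add2,r1:Add1,r2:6,r3:6,r4:8
cycle 3: issue MUL r3<-Mul1 // r0:Add2,r1:Add1,r2:6,r3:Mul1,r4:8
cycle 4: CDB Add1=14; issue MUL r1<-Mul2 // r0:Add2,r1:Mul2,r2:6,r3:Mul1,r4:8
cycle 5: CDB Add2=14; issue SUB r4<-Add1 // r0:14,r1:Mul2,r2:6,r3:Mul1,r4:Add1
cycle 6: - // r0:14,r1:Mul2,r2:6,r3:Mul1,r4:Add1
cycle 7: - // r0:14,r1:Mul2,r2:6,r3:Mul1,r4:Add1
cycle 8: - // r0:14,r1:Mul2,r2:6,r3:Mul1,r4:Add1
cycle 9: CDB Mul1=112 // r0:14,r1:Mul2,r2:6,r3:112,r4:Add1
cycle 10: CDB Mul2=112 // r0:14,r1:112,r2:6,r3:112,r4:Add1
cycle 11: - // r0:14,r1:112,r2:6,r3:112,r4:Add1
cycle 12: CDB Add1=-106 // r0:14,r1:112,r2:6,r3:112,r4:-106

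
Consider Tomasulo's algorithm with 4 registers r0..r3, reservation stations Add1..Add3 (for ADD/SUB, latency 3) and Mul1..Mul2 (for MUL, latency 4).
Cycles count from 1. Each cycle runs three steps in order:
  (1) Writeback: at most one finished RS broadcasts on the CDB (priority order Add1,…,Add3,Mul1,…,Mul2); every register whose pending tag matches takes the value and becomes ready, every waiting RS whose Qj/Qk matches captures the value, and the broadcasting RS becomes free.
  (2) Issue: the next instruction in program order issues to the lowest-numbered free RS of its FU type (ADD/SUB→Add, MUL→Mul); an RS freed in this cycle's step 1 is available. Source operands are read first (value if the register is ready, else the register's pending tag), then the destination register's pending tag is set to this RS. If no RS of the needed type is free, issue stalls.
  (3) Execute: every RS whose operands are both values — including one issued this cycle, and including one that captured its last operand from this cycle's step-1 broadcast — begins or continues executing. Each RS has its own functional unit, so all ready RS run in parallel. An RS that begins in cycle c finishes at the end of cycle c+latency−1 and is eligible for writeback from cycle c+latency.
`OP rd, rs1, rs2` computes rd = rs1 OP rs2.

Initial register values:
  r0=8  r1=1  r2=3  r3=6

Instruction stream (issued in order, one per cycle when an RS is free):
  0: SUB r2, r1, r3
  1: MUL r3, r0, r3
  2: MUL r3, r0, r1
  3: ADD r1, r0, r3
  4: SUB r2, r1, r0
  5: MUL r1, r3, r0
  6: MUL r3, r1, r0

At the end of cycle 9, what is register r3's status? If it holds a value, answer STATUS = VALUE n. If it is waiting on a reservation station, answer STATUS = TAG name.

STATUS = TAG Mul2

c1: issue SUB r2<-Add1 | r0:8,r1:1,r2:Add1,r3:6
c2: issue MUL r3<-Mul1 | r0:8,r1:1,r2:Add1,r3:Mul1
c3: issue MUL r3<-Mul2 | r0:8,r1:1,r2:Add1,r3:Mul2
c4: CDB Add1=-5; issue ADD r1<-Add1 | r0:8,r1:Add1,r2:-5,r3:Mul2
c5: issue SUB r2<-Add2 | r0:8,r1:Add1,r2:Add2,r3:Mul2
c6: CDB Mul1=48; issue MUL r1<-Mul1 | r0:8,r1:Mul1,r2:Add2,r3:Mul2
c7: CDB Mul2=8; issue MUL r3<-Mul2 | r0:8,r1:Mul1,r2:Add2,r3:Mul2
c8: - | r0:8,r1:Mul1,r2:Add2,r3:Mul2
c9: - | r0:8,r1:Mul1,r2:Add2,r3:Mul2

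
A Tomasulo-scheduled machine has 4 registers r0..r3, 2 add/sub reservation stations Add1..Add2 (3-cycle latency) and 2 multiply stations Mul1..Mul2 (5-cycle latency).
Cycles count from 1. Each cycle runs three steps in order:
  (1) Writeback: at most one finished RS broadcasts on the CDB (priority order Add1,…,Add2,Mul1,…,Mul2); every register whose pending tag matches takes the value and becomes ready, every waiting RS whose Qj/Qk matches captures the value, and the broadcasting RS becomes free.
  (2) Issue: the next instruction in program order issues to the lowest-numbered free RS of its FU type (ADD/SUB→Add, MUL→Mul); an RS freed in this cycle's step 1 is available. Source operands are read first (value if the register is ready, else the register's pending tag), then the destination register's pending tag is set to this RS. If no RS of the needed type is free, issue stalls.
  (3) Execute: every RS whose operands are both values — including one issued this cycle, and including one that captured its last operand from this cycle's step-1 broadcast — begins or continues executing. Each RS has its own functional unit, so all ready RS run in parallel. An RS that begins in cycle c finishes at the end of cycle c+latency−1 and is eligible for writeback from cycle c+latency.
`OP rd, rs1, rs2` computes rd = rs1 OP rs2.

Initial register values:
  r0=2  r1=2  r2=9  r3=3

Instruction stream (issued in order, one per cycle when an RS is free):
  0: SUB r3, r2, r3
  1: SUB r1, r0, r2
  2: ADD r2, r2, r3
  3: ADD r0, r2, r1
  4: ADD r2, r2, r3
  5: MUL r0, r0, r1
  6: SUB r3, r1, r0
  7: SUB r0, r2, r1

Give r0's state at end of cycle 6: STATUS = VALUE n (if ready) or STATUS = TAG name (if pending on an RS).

  c1: issue SUB r3<-Add1  regs: r0:2,r1:2,r2:9,r3:Add1
  c2: issue SUB r1<-Add2  regs: r0:2,r1:Add2,r2:9,r3:Add1
  c3: stall  regs: r0:2,r1:Add2,r2:9,r3:Add1
  c4: CDB Add1=6; issue ADD r2<-Add1  regs: r0:2,r1:Add2,r2:Add1,r3:6
  c5: CDB Add2=-7; issue ADD r0<-Add2  regs: r0:Add2,r1:-7,r2:Add1,r3:6
  c6: stall  regs: r0:Add2,r1:-7,r2:Add1,r3:6

STATUS = TAG Add2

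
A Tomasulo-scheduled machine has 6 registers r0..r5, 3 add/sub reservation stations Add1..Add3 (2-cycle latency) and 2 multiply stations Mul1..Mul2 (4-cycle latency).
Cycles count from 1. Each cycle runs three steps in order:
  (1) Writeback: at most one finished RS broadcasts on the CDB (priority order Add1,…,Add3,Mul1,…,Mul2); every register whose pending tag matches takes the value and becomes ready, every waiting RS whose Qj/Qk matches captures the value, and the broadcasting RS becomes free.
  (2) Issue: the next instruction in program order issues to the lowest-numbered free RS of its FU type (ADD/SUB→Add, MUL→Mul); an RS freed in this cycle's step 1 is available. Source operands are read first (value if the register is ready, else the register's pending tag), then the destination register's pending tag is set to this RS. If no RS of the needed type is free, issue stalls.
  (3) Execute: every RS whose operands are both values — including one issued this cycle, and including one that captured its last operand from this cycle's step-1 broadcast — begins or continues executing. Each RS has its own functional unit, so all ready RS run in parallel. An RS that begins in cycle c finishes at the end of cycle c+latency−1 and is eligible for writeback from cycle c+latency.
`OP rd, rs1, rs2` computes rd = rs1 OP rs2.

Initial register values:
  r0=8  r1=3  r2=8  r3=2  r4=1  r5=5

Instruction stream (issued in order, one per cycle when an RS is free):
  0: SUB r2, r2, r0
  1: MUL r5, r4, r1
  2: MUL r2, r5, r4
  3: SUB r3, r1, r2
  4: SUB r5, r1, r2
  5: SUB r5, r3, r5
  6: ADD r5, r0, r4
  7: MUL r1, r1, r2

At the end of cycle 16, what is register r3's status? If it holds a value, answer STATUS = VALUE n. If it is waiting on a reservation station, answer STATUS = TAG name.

STATUS = VALUE 0

  c1: issue SUB r2<-Add1  regs: r0:8,r1:3,r2:Add1,r3:2,r4:1,r5:5
  c2: issue MUL r5<-Mul1  regs: r0:8,r1:3,r2:Add1,r3:2,r4:1,r5:Mul1
  c3: CDB Add1=0; issue MUL r2<-Mul2  regs: r0:8,r1:3,r2:Mul2,r3:2,r4:1,r5:Mul1
  c4: issue SUB r3<-Add1  regs: r0:8,r1:3,r2:Mul2,r3:Add1,r4:1,r5:Mul1
  c5: issue SUB r5<-Add2  regs: r0:8,r1:3,r2:Mul2,r3:Add1,r4:1,r5:Add2
  c6: CDB Mul1=3; issue SUB r5<-Add3  regs: r0:8,r1:3,r2:Mul2,r3:Add1,r4:1,r5:Add3
  c7: stall  regs: r0:8,r1:3,r2:Mul2,r3:Add1,r4:1,r5:Add3
  c8: stall  regs: r0:8,r1:3,r2:Mul2,r3:Add1,r4:1,r5:Add3
  c9: stall  regs: r0:8,r1:3,r2:Mul2,r3:Add1,r4:1,r5:Add3
  c10: CDB Mul2=3; stall  regs: r0:8,r1:3,r2:3,r3:Add1,r4:1,r5:Add3
  c11: stall  regs: r0:8,r1:3,r2:3,r3:Add1,r4:1,r5:Add3
  c12: CDB Add1=0; issue ADD r5<-Add1  regs: r0:8,r1:3,r2:3,r3:0,r4:1,r5:Add1
  c13: CDB Add2=0; issue MUL r1<-Mul1  regs: r0:8,r1:Mul1,r2:3,r3:0,r4:1,r5:Add1
  c14: CDB Add1=9  regs: r0:8,r1:Mul1,r2:3,r3:0,r4:1,r5:9
  c15: CDB Add3=0  regs: r0:8,r1:Mul1,r2:3,r3:0,r4:1,r5:9
  c16: -  regs: r0:8,r1:Mul1,r2:3,r3:0,r4:1,r5:9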